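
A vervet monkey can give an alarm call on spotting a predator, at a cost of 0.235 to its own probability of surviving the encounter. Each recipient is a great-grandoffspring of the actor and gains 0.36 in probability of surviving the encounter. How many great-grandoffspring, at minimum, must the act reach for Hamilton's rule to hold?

r to a great-grandoffspring = 1/8 (three parent–offspring links: r = (1/2)^3 = 1/8).
Hamilton's rule: n·r·B > C  ⇒  n > C/(r·B) = 0.235/(0.125·0.36) = 5.222.
The smallest integer exceeding 5.222 is 6.

6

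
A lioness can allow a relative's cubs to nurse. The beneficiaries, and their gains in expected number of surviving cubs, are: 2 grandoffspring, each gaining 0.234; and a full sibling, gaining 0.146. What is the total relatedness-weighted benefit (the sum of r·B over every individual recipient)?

0.19

r to a grandoffspring = 0.25 (two parent–offspring links: r = (1/2)^2 = 1/4).
r to a full sibling = 0.5 (full sibs share both parents — two paths of length 2: r = 2·(1/2)^2 = 1/2).
Summing one r·B term per recipient: 2·0.25·0.234 + 1·0.5·0.146 = 0.19.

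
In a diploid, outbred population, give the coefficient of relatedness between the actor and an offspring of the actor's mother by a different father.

Each parent–offspring link contributes a factor of 1/2, and independent paths through distinct common ancestors add.
Half-sibs share one parent — one path of length 2: r = (1/2)^2 = 1/4.

0.25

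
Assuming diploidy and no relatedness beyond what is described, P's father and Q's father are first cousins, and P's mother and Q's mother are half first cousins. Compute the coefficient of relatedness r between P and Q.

Relatedness sums over independent paths through distinct common ancestors.
P and Q are related in two ways: second cousins through their fathers (r = 1/32) and half second cousins through their mothers (r = 1/64).
r = 1/32 + 1/64 = 0.046875.

0.046875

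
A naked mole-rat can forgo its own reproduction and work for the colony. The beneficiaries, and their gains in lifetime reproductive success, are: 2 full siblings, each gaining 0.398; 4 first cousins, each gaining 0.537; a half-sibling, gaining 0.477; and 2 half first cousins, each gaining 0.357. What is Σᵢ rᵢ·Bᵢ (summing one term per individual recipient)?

0.830375

r to a full sibling = 1/2 (full sibs share both parents — two paths of length 2: r = 2·(1/2)^2 = 1/2).
r to a first cousin = 1/8 (first cousins share one grandparent pair — two paths of length 4: r = 2·(1/2)^4 = 1/8).
r to a half-sibling = 0.25 (half-sibs share one parent — one path of length 2: r = (1/2)^2 = 1/4).
r to a half first cousin = 1/16 (half first cousins share one grandparent — one path of length 4: r = (1/2)^4 = 1/16).
Summing one r·B term per recipient: 2·0.5·0.398 + 4·0.125·0.537 + 1·0.25·0.477 + 2·0.0625·0.357 = 0.830375.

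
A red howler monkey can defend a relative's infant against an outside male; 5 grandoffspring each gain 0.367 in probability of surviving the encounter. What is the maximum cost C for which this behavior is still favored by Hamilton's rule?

r to a grandoffspring = 0.25 (two parent–offspring links: r = (1/2)^2 = 1/4).
Hamilton's rule: n·r·B > C, so the trait is favored while C < n·r·B = 5·0.25·0.367 = 0.45875.

0.45875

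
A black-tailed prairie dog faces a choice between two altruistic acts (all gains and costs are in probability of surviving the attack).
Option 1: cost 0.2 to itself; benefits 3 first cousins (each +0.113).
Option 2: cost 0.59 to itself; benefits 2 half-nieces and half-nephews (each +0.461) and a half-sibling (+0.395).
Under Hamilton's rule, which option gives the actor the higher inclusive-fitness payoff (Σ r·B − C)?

Option 1: r to a first cousin = 0.125.
Option 1: Σ r·B − C = (3·0.125·0.113) − 0.2 = -0.157625.
Option 2: r to a half-niece or half-nephew = 0.125.
Option 2: r to a half-sibling = 0.25.
Option 2: Σ r·B − C = (2·0.125·0.461 + 1·0.25·0.395) − 0.59 = -0.376.
Option 1 has the higher net inclusive-fitness payoff.

Option 1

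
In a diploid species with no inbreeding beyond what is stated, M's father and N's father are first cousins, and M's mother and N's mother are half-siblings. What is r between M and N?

0.09375

Relatedness sums over independent paths through distinct common ancestors.
M and N are related in two ways: second cousins through their fathers (r = 1/32) and half first cousins through their mothers (r = 1/16).
r = 1/32 + 1/16 = 3/32 = 0.09375.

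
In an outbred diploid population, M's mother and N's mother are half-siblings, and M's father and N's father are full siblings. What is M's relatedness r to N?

Relatedness sums over independent paths through distinct common ancestors.
M and N are related in two ways: half first cousins through their mothers (r = 1/16) and first cousins through their fathers (r = 1/8).
r = 1/16 + 1/8 = 3/16 = 0.1875.

0.1875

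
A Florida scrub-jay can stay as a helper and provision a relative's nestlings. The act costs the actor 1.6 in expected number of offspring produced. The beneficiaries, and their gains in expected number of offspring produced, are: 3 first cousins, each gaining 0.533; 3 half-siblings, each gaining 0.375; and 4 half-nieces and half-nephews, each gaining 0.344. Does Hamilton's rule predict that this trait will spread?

No

Hamilton's rule: the trait is favored when the sum of r·B over every recipient exceeds the actor's cost C.
r to a first cousin = 0.125 (first cousins share one grandparent pair — two paths of length 4: r = 2·(1/2)^4 = 1/8).
r to a half-sibling = 1/4 (half-sibs share one parent — one path of length 2: r = (1/2)^2 = 1/4).
r to a half-niece or half-nephew = 1/8 (half-aunt/uncle↔niece/nephew: one path of length 3: r = (1/2)^3 = 1/8).
Summing one r·B term per recipient: 3·0.125·0.533 + 3·0.25·0.375 + 4·0.125·0.344 = 0.653125.
0.653125 < 1.6: the indirect benefit is less than the cost.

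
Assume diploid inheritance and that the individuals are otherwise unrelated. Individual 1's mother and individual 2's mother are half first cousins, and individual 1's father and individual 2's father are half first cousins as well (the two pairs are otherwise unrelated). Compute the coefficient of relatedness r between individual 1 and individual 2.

0.03125

Wright's path rule: contributions from independent ancestry routes add.
Individual 1 and individual 2 are related in two ways: half second cousins through their mothers (r = 1/64) and half second cousins through their fathers (r = 1/64).
r = 1/64 + 1/64 = 1/32 = 0.03125.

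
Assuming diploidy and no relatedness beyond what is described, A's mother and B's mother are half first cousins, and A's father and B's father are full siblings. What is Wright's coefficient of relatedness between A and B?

Wright's path rule: contributions from independent ancestry routes add.
A and B are related in two ways: half second cousins through their mothers (r = 1/64) and first cousins through their fathers (r = 1/8).
r = 1/64 + 1/8 = 9/64 = 0.140625.

0.140625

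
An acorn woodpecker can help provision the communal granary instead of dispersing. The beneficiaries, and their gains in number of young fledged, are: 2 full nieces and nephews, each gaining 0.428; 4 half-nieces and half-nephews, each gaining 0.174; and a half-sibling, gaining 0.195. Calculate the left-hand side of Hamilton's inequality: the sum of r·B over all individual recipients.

0.34975

r to a full niece or nephew = 0.25 (full aunt/uncle↔niece/nephew: two paths of length 3 through the shared grandparent pair: r = 2·(1/2)^3 = 1/4).
r to a half-niece or half-nephew = 0.125 (half-aunt/uncle↔niece/nephew: one path of length 3: r = (1/2)^3 = 1/8).
r to a half-sibling = 1/4 (half-sibs share one parent — one path of length 2: r = (1/2)^2 = 1/4).
Summing one r·B term per recipient: 2·0.25·0.428 + 4·0.125·0.174 + 1·0.25·0.195 = 0.34975.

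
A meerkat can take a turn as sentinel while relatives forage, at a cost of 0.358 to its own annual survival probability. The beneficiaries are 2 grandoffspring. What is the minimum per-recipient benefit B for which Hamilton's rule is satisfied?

0.716

r to a grandoffspring = 0.25 (two parent–offspring links: r = (1/2)^2 = 1/4).
Hamilton's rule with n recipients of equal r: n·r·B > C, so B > C/(n·r) = 0.358/(2·0.25) = 0.716.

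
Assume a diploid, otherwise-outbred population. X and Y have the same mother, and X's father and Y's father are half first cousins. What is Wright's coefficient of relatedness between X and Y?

0.265625

Wright's path rule: contributions from independent ancestry routes add.
X and Y are related in two ways: half-sibs through their shared mother (r = 1/4) and half second cousins through their fathers (r = 1/64).
r = 1/4 + 1/64 = 17/64 = 0.265625.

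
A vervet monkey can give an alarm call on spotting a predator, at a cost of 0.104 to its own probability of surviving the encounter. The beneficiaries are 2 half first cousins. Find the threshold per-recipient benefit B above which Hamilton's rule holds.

0.832

r to a half first cousin = 0.0625 (half first cousins share one grandparent — one path of length 4: r = (1/2)^4 = 1/16).
Hamilton's rule with n recipients of equal r: n·r·B > C, so B > C/(n·r) = 0.104/(2·0.0625) = 0.832.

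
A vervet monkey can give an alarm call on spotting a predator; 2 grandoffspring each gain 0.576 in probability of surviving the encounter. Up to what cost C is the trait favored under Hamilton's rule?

0.288

r to a grandoffspring = 0.25 (two parent–offspring links: r = (1/2)^2 = 1/4).
Hamilton's rule: n·r·B > C, so the trait is favored while C < n·r·B = 2·0.25·0.576 = 0.288.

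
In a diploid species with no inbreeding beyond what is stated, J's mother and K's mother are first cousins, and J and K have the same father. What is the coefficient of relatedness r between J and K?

0.28125

Independent pedigree routes through distinct common ancestors add.
J and K are related in two ways: second cousins through their mothers (r = 1/32) and half-sibs through their shared father (r = 1/4).
r = 1/32 + 1/4 = 9/32 = 0.28125.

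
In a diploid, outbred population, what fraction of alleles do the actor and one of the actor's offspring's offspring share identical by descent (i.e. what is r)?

Each parent–offspring link contributes a factor of 1/2, and independent paths through distinct common ancestors add.
Two parent–offspring links: r = (1/2)^2 = 1/4.

0.25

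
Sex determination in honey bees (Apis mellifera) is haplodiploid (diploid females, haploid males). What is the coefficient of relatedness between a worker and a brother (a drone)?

0.25

Her haploid brother carries none of their father's genes and a random half of their mother's genome; that half matches the maternal half of her own genome with probability 1/2: r = 1/2 · 1/2 = 1/4.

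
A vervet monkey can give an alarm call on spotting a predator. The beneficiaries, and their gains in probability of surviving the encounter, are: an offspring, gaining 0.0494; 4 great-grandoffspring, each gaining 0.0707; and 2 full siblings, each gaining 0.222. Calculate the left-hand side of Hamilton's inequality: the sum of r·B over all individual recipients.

0.28205

r to an offspring = 1/2 (one parent–offspring link: r = (1/2)^1 = 1/2).
r to a great-grandoffspring = 1/8 (three parent–offspring links: r = (1/2)^3 = 1/8).
r to a full sibling = 1/2 (full sibs share both parents — two paths of length 2: r = 2·(1/2)^2 = 1/2).
Summing one r·B term per recipient: 1·0.5·0.0494 + 4·0.125·0.0707 + 2·0.5·0.222 = 0.28205.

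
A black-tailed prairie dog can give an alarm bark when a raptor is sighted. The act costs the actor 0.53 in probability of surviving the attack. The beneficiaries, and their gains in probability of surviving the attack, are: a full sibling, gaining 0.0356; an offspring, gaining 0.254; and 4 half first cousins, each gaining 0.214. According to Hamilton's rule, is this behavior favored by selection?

No

Hamilton's rule: the trait is favored when the sum of r·B over every recipient exceeds the actor's cost C.
r to a full sibling = 0.5 (full sibs share both parents — two paths of length 2: r = 2·(1/2)^2 = 1/2).
r to an offspring = 1/2 (one parent–offspring link: r = (1/2)^1 = 1/2).
r to a half first cousin = 1/16 (half first cousins share one grandparent — one path of length 4: r = (1/2)^4 = 1/16).
Summing one r·B term per recipient: 1·0.5·0.0356 + 1·0.5·0.254 + 4·0.0625·0.214 = 0.1983.
0.1983 < 0.53: the indirect benefit is less than the cost.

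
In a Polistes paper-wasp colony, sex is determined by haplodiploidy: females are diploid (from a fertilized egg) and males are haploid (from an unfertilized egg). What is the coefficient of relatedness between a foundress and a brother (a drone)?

Her haploid brother carries none of their father's genes and a random half of their mother's genome; that half matches the maternal half of her own genome with probability 1/2: r = 1/2 · 1/2 = 1/4.

0.25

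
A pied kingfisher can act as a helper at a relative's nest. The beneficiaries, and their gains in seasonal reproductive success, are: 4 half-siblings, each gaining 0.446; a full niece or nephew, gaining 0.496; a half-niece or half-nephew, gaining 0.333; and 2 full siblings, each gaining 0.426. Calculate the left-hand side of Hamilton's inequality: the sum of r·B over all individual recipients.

r to a half-sibling = 1/4 (half-sibs share one parent — one path of length 2: r = (1/2)^2 = 1/4).
r to a full niece or nephew = 1/4 (full aunt/uncle↔niece/nephew: two paths of length 3 through the shared grandparent pair: r = 2·(1/2)^3 = 1/4).
r to a half-niece or half-nephew = 1/8 (half-aunt/uncle↔niece/nephew: one path of length 3: r = (1/2)^3 = 1/8).
r to a full sibling = 0.5 (full sibs share both parents — two paths of length 2: r = 2·(1/2)^2 = 1/2).
Summing one r·B term per recipient: 4·0.25·0.446 + 1·0.25·0.496 + 1·0.125·0.333 + 2·0.5·0.426 = 1.037625.

1.037625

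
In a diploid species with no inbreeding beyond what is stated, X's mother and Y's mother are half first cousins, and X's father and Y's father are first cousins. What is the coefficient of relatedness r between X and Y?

With two independent routes of shared ancestry, r is the sum of the two contributions.
X and Y are related in two ways: half second cousins through their mothers (r = 1/64) and second cousins through their fathers (r = 1/32).
r = 1/64 + 1/32 = 0.046875.

0.046875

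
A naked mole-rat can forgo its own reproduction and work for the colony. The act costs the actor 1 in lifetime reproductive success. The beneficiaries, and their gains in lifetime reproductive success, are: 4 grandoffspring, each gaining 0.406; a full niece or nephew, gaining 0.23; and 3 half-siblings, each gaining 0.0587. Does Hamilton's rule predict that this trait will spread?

Hamilton's rule: the trait is favored when the sum of r·B over every recipient exceeds the actor's cost C.
r to a grandoffspring = 1/4 (two parent–offspring links: r = (1/2)^2 = 1/4).
r to a full niece or nephew = 1/4 (full aunt/uncle↔niece/nephew: two paths of length 3 through the shared grandparent pair: r = 2·(1/2)^3 = 1/4).
r to a half-sibling = 0.25 (half-sibs share one parent — one path of length 2: r = (1/2)^2 = 1/4).
Summing one r·B term per recipient: 4·0.25·0.406 + 1·0.25·0.23 + 3·0.25·0.0587 = 0.507525.
0.507525 < 1: the indirect benefit is less than the cost.

No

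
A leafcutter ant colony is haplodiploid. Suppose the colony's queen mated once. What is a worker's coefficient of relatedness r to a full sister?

0.75

Haplodiploid full sisters inherit their father's entire haploid genome identically (contributing 1/2) and on average half of their mother's contribution (1/2 · 1/2 = 1/4); r = 1/2 + 1/4 = 3/4.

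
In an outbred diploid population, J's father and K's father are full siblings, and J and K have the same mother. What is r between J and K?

Wright's path rule: contributions from independent ancestry routes add.
J and K are related in two ways: first cousins through their fathers (r = 1/8) and half-sibs through their shared mother (r = 1/4).
r = 1/8 + 1/4 = 3/8 = 0.375.

0.375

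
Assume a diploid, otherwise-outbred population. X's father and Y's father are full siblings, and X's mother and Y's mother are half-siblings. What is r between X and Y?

Wright's path rule: contributions from independent ancestry routes add.
X and Y are related in two ways: first cousins through their fathers (r = 1/8) and half first cousins through their mothers (r = 1/16).
r = 1/8 + 1/16 = 0.1875.

0.1875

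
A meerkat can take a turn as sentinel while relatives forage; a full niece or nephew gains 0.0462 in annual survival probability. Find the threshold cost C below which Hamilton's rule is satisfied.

0.01155

r to a full niece or nephew = 0.25 (full aunt/uncle↔niece/nephew: two paths of length 3 through the shared grandparent pair: r = 2·(1/2)^3 = 1/4).
Hamilton's rule: n·r·B > C, so the trait is favored while C < n·r·B = 1·0.25·0.0462 = 0.01155.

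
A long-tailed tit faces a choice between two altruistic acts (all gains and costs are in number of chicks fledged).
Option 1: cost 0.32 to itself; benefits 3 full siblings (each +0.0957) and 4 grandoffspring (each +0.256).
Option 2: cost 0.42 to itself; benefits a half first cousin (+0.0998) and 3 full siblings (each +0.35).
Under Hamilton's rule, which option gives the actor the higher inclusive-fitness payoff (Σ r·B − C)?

Option 2

Option 1: r to a full sibling = 0.5.
Option 1: r to a grandoffspring = 0.25.
Option 1: Σ r·B − C = (3·0.5·0.0957 + 4·0.25·0.256) − 0.32 = 0.07955.
Option 2: r to a half first cousin = 0.0625.
Option 2: r to a full sibling = 0.5.
Option 2: Σ r·B − C = (1·0.0625·0.0998 + 3·0.5·0.35) − 0.42 = 0.1112375.
Option 2 has the higher net inclusive-fitness payoff.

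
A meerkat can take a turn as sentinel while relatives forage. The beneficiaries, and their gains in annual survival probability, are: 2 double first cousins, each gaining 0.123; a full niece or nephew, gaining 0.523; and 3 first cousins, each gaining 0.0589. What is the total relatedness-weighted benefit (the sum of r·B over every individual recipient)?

0.2143375

r to a double first cousin = 0.25 (double first cousins share both grandparent pairs — four paths of length 4: r = 4·(1/2)^4 = 1/4).
r to a full niece or nephew = 0.25 (full aunt/uncle↔niece/nephew: two paths of length 3 through the shared grandparent pair: r = 2·(1/2)^3 = 1/4).
r to a first cousin = 0.125 (first cousins share one grandparent pair — two paths of length 4: r = 2·(1/2)^4 = 1/8).
Summing one r·B term per recipient: 2·0.25·0.123 + 1·0.25·0.523 + 3·0.125·0.0589 = 0.2143375.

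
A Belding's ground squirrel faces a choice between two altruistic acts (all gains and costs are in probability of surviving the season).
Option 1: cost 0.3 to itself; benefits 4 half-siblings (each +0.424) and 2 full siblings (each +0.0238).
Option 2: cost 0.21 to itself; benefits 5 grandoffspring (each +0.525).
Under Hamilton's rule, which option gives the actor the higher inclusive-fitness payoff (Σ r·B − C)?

Option 1: r to a half-sibling = 0.25.
Option 1: r to a full sibling = 0.5.
Option 1: Σ r·B − C = (4·0.25·0.424 + 2·0.5·0.0238) − 0.3 = 0.1478.
Option 2: r to a grandoffspring = 0.25.
Option 2: Σ r·B − C = (5·0.25·0.525) − 0.21 = 0.44625.
Option 2 has the higher net inclusive-fitness payoff.

Option 2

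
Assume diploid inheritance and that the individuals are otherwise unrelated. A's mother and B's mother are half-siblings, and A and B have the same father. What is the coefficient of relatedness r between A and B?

0.3125

With two independent routes of shared ancestry, r is the sum of the two contributions.
A and B are related in two ways: half first cousins through their mothers (r = 1/16) and half-sibs through their shared father (r = 1/4).
r = 1/16 + 1/4 = 0.3125.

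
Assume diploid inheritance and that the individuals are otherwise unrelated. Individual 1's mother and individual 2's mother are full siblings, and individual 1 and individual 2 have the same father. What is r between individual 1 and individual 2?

0.375

Relatedness sums over independent paths through distinct common ancestors.
Individual 1 and individual 2 are related in two ways: first cousins through their mothers (r = 1/8) and half-sibs through their shared father (r = 1/4).
r = 1/8 + 1/4 = 0.375.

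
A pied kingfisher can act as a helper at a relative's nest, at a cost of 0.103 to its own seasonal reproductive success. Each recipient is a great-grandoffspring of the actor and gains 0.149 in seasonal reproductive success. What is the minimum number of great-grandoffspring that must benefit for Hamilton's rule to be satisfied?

6

r to a great-grandoffspring = 0.125 (three parent–offspring links: r = (1/2)^3 = 1/8).
Hamilton's rule: n·r·B > C  ⇒  n > C/(r·B) = 0.103/(0.125·0.149) = 5.53.
The smallest integer exceeding 5.53 is 6.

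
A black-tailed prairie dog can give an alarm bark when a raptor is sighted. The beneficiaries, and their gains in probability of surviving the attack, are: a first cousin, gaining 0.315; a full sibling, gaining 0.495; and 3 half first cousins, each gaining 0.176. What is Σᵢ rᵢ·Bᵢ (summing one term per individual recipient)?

r to a first cousin = 1/8 (first cousins share one grandparent pair — two paths of length 4: r = 2·(1/2)^4 = 1/8).
r to a full sibling = 1/2 (full sibs share both parents — two paths of length 2: r = 2·(1/2)^2 = 1/2).
r to a half first cousin = 1/16 (half first cousins share one grandparent — one path of length 4: r = (1/2)^4 = 1/16).
Summing one r·B term per recipient: 1·0.125·0.315 + 1·0.5·0.495 + 3·0.0625·0.176 = 0.319875.

0.319875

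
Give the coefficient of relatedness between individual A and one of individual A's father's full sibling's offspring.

0.125

Each parent–offspring link contributes a factor of 1/2, and independent paths through distinct common ancestors add.
First cousins share one grandparent pair — two paths of length 4: r = 2·(1/2)^4 = 1/8.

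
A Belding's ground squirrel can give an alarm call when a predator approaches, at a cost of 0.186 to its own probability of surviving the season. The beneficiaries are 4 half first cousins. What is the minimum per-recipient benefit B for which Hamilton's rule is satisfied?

0.744

r to a half first cousin = 0.0625 (half first cousins share one grandparent — one path of length 4: r = (1/2)^4 = 1/16).
Hamilton's rule with n recipients of equal r: n·r·B > C, so B > C/(n·r) = 0.186/(4·0.0625) = 0.744.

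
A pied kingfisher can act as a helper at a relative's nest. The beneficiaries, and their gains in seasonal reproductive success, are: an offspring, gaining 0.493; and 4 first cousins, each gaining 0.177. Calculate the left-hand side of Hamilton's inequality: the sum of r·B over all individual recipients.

0.335

r to an offspring = 0.5 (one parent–offspring link: r = (1/2)^1 = 1/2).
r to a first cousin = 1/8 (first cousins share one grandparent pair — two paths of length 4: r = 2·(1/2)^4 = 1/8).
Summing one r·B term per recipient: 1·0.5·0.493 + 4·0.125·0.177 = 0.335.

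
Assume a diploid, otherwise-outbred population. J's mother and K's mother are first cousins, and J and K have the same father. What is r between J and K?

0.28125

Wright's path rule: contributions from independent ancestry routes add.
J and K are related in two ways: second cousins through their mothers (r = 1/32) and half-sibs through their shared father (r = 1/4).
r = 1/32 + 1/4 = 9/32 = 0.28125.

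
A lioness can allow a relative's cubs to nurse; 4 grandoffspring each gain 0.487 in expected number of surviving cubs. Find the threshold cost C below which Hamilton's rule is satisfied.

0.487

r to a grandoffspring = 0.25 (two parent–offspring links: r = (1/2)^2 = 1/4).
Hamilton's rule: n·r·B > C, so the trait is favored while C < n·r·B = 4·0.25·0.487 = 0.487.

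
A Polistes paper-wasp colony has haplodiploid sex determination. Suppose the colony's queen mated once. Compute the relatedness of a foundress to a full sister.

Haplodiploid full sisters inherit their father's entire haploid genome identically (contributing 1/2) and on average half of their mother's contribution (1/2 · 1/2 = 1/4); r = 1/2 + 1/4 = 3/4.

0.75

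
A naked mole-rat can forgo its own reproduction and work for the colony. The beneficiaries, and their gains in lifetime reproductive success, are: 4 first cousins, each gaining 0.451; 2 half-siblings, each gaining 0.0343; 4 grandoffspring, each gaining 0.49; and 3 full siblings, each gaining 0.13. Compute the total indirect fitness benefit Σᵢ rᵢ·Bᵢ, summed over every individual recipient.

r to a first cousin = 0.125 (first cousins share one grandparent pair — two paths of length 4: r = 2·(1/2)^4 = 1/8).
r to a half-sibling = 1/4 (half-sibs share one parent — one path of length 2: r = (1/2)^2 = 1/4).
r to a grandoffspring = 1/4 (two parent–offspring links: r = (1/2)^2 = 1/4).
r to a full sibling = 1/2 (full sibs share both parents — two paths of length 2: r = 2·(1/2)^2 = 1/2).
Summing one r·B term per recipient: 4·0.125·0.451 + 2·0.25·0.0343 + 4·0.25·0.49 + 3·0.5·0.13 = 0.92765.

0.92765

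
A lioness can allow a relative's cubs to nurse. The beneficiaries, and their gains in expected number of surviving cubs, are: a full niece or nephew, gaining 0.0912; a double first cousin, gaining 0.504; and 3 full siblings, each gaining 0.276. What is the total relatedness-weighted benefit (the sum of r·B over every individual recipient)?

r to a full niece or nephew = 0.25 (full aunt/uncle↔niece/nephew: two paths of length 3 through the shared grandparent pair: r = 2·(1/2)^3 = 1/4).
r to a double first cousin = 1/4 (double first cousins share both grandparent pairs — four paths of length 4: r = 4·(1/2)^4 = 1/4).
r to a full sibling = 1/2 (full sibs share both parents — two paths of length 2: r = 2·(1/2)^2 = 1/2).
Summing one r·B term per recipient: 1·0.25·0.0912 + 1·0.25·0.504 + 3·0.5·0.276 = 0.5628.

0.5628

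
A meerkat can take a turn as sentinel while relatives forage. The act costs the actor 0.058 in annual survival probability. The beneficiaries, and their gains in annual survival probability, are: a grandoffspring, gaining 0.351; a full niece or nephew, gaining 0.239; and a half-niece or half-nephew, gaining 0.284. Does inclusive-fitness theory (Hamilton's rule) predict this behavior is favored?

Yes

Hamilton's rule: the trait is favored when the sum of r·B over every recipient exceeds the actor's cost C.
r to a grandoffspring = 1/4 (two parent–offspring links: r = (1/2)^2 = 1/4).
r to a full niece or nephew = 0.25 (full aunt/uncle↔niece/nephew: two paths of length 3 through the shared grandparent pair: r = 2·(1/2)^3 = 1/4).
r to a half-niece or half-nephew = 0.125 (half-aunt/uncle↔niece/nephew: one path of length 3: r = (1/2)^3 = 1/8).
Summing one r·B term per recipient: 1·0.25·0.351 + 1·0.25·0.239 + 1·0.125·0.284 = 0.183.
0.183 > 0.058: the indirect benefit exceeds the cost.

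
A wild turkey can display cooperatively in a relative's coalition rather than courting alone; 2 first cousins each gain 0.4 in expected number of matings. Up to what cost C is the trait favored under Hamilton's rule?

0.1

r to a first cousin = 1/8 (first cousins share one grandparent pair — two paths of length 4: r = 2·(1/2)^4 = 1/8).
Hamilton's rule: n·r·B > C, so the trait is favored while C < n·r·B = 2·0.125·0.4 = 0.1.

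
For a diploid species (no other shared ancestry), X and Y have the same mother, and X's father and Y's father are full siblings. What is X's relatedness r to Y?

Wright's path rule: contributions from independent ancestry routes add.
X and Y are related in two ways: half-sibs through their shared mother (r = 1/4) and first cousins through their fathers (r = 1/8).
r = 1/4 + 1/8 = 3/8 = 0.375.

0.375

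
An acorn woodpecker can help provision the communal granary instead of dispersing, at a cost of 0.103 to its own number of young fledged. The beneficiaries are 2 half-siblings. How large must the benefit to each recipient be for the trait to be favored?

r to a half-sibling = 0.25 (half-sibs share one parent — one path of length 2: r = (1/2)^2 = 1/4).
Hamilton's rule with n recipients of equal r: n·r·B > C, so B > C/(n·r) = 0.103/(2·0.25) = 0.206.

0.206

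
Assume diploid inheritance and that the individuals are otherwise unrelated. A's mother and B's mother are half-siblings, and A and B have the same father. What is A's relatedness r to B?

0.3125

Wright's path rule: contributions from independent ancestry routes add.
A and B are related in two ways: half first cousins through their mothers (r = 1/16) and half-sibs through their shared father (r = 1/4).
r = 1/16 + 1/4 = 0.3125.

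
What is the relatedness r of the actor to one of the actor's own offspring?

Each parent–offspring link contributes a factor of 1/2, and independent paths through distinct common ancestors add.
One parent–offspring link: r = (1/2)^1 = 1/2.

0.5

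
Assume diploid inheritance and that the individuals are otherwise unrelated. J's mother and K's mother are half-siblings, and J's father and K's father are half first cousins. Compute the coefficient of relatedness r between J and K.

0.078125

Relatedness sums over independent paths through distinct common ancestors.
J and K are related in two ways: half first cousins through their mothers (r = 1/16) and half second cousins through their fathers (r = 1/64).
r = 1/16 + 1/64 = 5/64 = 0.078125.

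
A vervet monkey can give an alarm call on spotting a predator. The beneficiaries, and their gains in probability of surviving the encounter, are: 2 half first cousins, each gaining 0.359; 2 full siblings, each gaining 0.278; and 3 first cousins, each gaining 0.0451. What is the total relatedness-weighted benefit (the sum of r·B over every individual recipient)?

r to a half first cousin = 1/16 (half first cousins share one grandparent — one path of length 4: r = (1/2)^4 = 1/16).
r to a full sibling = 1/2 (full sibs share both parents — two paths of length 2: r = 2·(1/2)^2 = 1/2).
r to a first cousin = 1/8 (first cousins share one grandparent pair — two paths of length 4: r = 2·(1/2)^4 = 1/8).
Summing one r·B term per recipient: 2·0.0625·0.359 + 2·0.5·0.278 + 3·0.125·0.0451 = 0.3397875.

0.3397875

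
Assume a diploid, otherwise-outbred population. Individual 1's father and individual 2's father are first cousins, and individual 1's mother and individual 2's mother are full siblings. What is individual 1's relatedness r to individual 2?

With two independent routes of shared ancestry, r is the sum of the two contributions.
Individual 1 and individual 2 are related in two ways: second cousins through their fathers (r = 1/32) and first cousins through their mothers (r = 1/8).
r = 1/32 + 1/8 = 5/32 = 0.15625.

0.15625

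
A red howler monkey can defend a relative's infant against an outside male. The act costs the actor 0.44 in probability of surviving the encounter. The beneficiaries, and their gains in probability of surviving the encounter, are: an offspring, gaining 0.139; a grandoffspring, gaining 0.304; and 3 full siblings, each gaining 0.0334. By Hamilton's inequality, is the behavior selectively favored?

Hamilton's rule: the trait is favored when the sum of r·B over every recipient exceeds the actor's cost C.
r to an offspring = 1/2 (one parent–offspring link: r = (1/2)^1 = 1/2).
r to a grandoffspring = 1/4 (two parent–offspring links: r = (1/2)^2 = 1/4).
r to a full sibling = 0.5 (full sibs share both parents — two paths of length 2: r = 2·(1/2)^2 = 1/2).
Summing one r·B term per recipient: 1·0.5·0.139 + 1·0.25·0.304 + 3·0.5·0.0334 = 0.1956.
0.1956 < 0.44: the indirect benefit is less than the cost.

No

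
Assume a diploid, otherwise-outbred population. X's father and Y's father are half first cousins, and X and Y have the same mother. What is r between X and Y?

0.265625

Relatedness sums over independent paths through distinct common ancestors.
X and Y are related in two ways: half second cousins through their fathers (r = 1/64) and half-sibs through their shared mother (r = 1/4).
r = 1/64 + 1/4 = 17/64 = 0.265625.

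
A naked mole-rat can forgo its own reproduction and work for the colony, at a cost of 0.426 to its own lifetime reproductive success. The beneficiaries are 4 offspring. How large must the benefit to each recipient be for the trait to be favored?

r to an offspring = 1/2 (one parent–offspring link: r = (1/2)^1 = 1/2).
Hamilton's rule with n recipients of equal r: n·r·B > C, so B > C/(n·r) = 0.426/(4·0.5) = 0.213.

0.213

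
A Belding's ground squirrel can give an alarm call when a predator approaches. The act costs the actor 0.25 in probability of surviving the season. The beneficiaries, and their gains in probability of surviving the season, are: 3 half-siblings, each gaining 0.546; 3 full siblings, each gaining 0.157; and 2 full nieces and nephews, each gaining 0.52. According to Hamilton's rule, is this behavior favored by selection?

Yes

Hamilton's rule: the trait is favored when the sum of r·B over every recipient exceeds the actor's cost C.
r to a half-sibling = 0.25 (half-sibs share one parent — one path of length 2: r = (1/2)^2 = 1/4).
r to a full sibling = 0.5 (full sibs share both parents — two paths of length 2: r = 2·(1/2)^2 = 1/2).
r to a full niece or nephew = 1/4 (full aunt/uncle↔niece/nephew: two paths of length 3 through the shared grandparent pair: r = 2·(1/2)^3 = 1/4).
Summing one r·B term per recipient: 3·0.25·0.546 + 3·0.5·0.157 + 2·0.25·0.52 = 0.905.
0.905 > 0.25: the indirect benefit exceeds the cost.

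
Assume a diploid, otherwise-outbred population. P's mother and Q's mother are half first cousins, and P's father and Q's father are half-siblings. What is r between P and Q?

0.078125

Relatedness sums over independent paths through distinct common ancestors.
P and Q are related in two ways: half second cousins through their mothers (r = 1/64) and half first cousins through their fathers (r = 1/16).
r = 1/64 + 1/16 = 0.078125.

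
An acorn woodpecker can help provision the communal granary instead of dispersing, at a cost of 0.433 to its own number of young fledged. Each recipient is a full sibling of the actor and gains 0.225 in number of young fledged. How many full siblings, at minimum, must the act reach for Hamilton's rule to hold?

4

r to a full sibling = 0.5 (full sibs share both parents — two paths of length 2: r = 2·(1/2)^2 = 1/2).
Hamilton's rule: n·r·B > C  ⇒  n > C/(r·B) = 0.433/(0.5·0.225) = 3.849.
The smallest integer exceeding 3.849 is 4.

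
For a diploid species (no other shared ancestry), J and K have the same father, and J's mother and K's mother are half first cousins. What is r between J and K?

Relatedness sums over independent paths through distinct common ancestors.
J and K are related in two ways: half-sibs through their shared father (r = 1/4) and half second cousins through their mothers (r = 1/64).
r = 1/4 + 1/64 = 17/64 = 0.265625.

0.265625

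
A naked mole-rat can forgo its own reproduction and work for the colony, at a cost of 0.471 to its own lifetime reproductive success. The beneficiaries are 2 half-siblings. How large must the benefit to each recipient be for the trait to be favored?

r to a half-sibling = 0.25 (half-sibs share one parent — one path of length 2: r = (1/2)^2 = 1/4).
Hamilton's rule with n recipients of equal r: n·r·B > C, so B > C/(n·r) = 0.471/(2·0.25) = 0.942.

0.942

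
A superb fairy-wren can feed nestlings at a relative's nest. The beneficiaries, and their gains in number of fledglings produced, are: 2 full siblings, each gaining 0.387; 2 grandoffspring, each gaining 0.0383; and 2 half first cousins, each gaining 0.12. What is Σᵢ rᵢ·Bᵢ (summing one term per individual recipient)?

r to a full sibling = 0.5 (full sibs share both parents — two paths of length 2: r = 2·(1/2)^2 = 1/2).
r to a grandoffspring = 1/4 (two parent–offspring links: r = (1/2)^2 = 1/4).
r to a half first cousin = 0.0625 (half first cousins share one grandparent — one path of length 4: r = (1/2)^4 = 1/16).
Summing one r·B term per recipient: 2·0.5·0.387 + 2·0.25·0.0383 + 2·0.0625·0.12 = 0.42115.

0.42115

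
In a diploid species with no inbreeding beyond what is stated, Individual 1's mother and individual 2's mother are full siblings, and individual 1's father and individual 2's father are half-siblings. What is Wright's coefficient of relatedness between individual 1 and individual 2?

Relatedness sums over independent paths through distinct common ancestors.
Individual 1 and individual 2 are related in two ways: first cousins through their mothers (r = 1/8) and half first cousins through their fathers (r = 1/16).
r = 1/8 + 1/16 = 0.1875.

0.1875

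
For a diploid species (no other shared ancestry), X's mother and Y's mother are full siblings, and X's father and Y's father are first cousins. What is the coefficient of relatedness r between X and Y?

Independent pedigree routes through distinct common ancestors add.
X and Y are related in two ways: first cousins through their mothers (r = 1/8) and second cousins through their fathers (r = 1/32).
r = 1/8 + 1/32 = 5/32 = 0.15625.

0.15625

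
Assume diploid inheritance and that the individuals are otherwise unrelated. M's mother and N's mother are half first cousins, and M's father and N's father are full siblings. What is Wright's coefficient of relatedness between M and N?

With two independent routes of shared ancestry, r is the sum of the two contributions.
M and N are related in two ways: half second cousins through their mothers (r = 1/64) and first cousins through their fathers (r = 1/8).
r = 1/64 + 1/8 = 0.140625.

0.140625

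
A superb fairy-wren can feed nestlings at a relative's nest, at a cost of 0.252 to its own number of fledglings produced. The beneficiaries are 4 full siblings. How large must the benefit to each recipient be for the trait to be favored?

0.126

r to a full sibling = 0.5 (full sibs share both parents — two paths of length 2: r = 2·(1/2)^2 = 1/2).
Hamilton's rule with n recipients of equal r: n·r·B > C, so B > C/(n·r) = 0.252/(4·0.5) = 0.126.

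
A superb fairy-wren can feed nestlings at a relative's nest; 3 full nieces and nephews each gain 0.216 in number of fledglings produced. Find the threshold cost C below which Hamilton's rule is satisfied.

0.162

r to a full niece or nephew = 1/4 (full aunt/uncle↔niece/nephew: two paths of length 3 through the shared grandparent pair: r = 2·(1/2)^3 = 1/4).
Hamilton's rule: n·r·B > C, so the trait is favored while C < n·r·B = 3·0.25·0.216 = 0.162.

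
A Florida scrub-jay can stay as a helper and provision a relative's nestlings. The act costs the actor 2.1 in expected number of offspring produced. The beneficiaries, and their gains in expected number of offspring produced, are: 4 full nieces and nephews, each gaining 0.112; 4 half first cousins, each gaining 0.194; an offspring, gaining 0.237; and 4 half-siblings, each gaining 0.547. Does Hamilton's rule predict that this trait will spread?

Hamilton's rule: the trait is favored when the sum of r·B over every recipient exceeds the actor's cost C.
r to a full niece or nephew = 1/4 (full aunt/uncle↔niece/nephew: two paths of length 3 through the shared grandparent pair: r = 2·(1/2)^3 = 1/4).
r to a half first cousin = 0.0625 (half first cousins share one grandparent — one path of length 4: r = (1/2)^4 = 1/16).
r to an offspring = 0.5 (one parent–offspring link: r = (1/2)^1 = 1/2).
r to a half-sibling = 0.25 (half-sibs share one parent — one path of length 2: r = (1/2)^2 = 1/4).
Summing one r·B term per recipient: 4·0.25·0.112 + 4·0.0625·0.194 + 1·0.5·0.237 + 4·0.25·0.547 = 0.826.
0.826 < 2.1: the indirect benefit is less than the cost.

No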